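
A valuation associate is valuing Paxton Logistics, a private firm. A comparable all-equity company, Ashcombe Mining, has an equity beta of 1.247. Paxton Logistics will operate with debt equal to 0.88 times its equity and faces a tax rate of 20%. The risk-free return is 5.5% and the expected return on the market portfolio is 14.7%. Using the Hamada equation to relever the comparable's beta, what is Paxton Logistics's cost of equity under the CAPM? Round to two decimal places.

25.05%

β_L = β_U × [1 + (1 − t)(D/E)] = 1.247 × [1 + (1 − 0.20) × 0.88]
    = 1.247 × [1 + 0.80 × 0.88] = 1.247 × 1.7040 = 2.1249
MRP = 14.7% − 5.5% = 9.20%
E(R) = R_f + β_L × MRP = 5.5% + 2.1249 × 9.2% = 25.05%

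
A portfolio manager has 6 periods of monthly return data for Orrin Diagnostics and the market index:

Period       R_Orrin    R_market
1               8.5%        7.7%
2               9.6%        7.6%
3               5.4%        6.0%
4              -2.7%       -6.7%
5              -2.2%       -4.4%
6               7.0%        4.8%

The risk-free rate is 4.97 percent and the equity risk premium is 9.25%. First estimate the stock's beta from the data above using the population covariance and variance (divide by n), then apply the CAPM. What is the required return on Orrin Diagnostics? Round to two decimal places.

12.64%

Mean R_i = (8.5 + 9.6 + 5.4 − 2.7 − 2.2 + 7.0) / 6 = 4.2667%
Mean R_m = (7.7 + 7.6 + 6.0 − 6.7 − 4.4 + 4.8) / 6 = 2.5000%
Σ(R_i − R̄_i)(R_m − R̄_m) = 168.1800  ⇒  Cov = 168.1800 / 6 = 28.0300
Σ(R_m − R̄_m)² = 202.8400  ⇒  Var(R_m) = 202.8400 / 6 = 33.8067
β = Cov / Var(R_m) = 28.0300 / 33.8067 = 0.8291
E(R) = R_f + β × MRP = 4.97% + 0.8291 × 9.25% = 12.64%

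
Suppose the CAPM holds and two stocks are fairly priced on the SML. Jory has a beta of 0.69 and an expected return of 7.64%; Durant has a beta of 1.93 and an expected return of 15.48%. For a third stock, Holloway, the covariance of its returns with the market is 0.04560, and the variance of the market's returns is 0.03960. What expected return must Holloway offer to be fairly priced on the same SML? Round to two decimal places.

MRP = (15.48% − 7.64%) / (1.93 − 0.69) = 6.3226%
R_f = 7.64% − 0.69 × 6.3226% = 3.2774%
β_Holloway = Cov / Var(R_m) = 0.04560 / 0.03960 = 1.1515
E(R_Holloway) = R_f + β × MRP = 3.2774% + 1.1515 × 6.3226% = 10.56%

10.56%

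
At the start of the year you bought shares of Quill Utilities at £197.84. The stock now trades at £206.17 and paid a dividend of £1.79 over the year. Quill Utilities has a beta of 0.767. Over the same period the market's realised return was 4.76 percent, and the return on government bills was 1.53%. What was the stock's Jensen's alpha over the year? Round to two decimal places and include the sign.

+1.11%

Realised HPR = (P1 + D1 − P0) / P0 = (206.17 + 1.79 − 197.84) / 197.84 = 10.12 / 197.84 = 5.1152%
MRP = 4.76% − 1.53% = 3.23%
CAPM required = R_f + β·MRP = 1.53% + 0.767 × 3.23% = 4.00741%
α = realised − required = 5.1152% − 4.00741% = +1.11%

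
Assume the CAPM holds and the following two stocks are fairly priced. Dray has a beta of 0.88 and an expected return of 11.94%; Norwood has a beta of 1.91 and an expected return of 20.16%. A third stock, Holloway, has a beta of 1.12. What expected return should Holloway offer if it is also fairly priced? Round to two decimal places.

MRP (SML slope) = (20.16% − 11.94%) / (1.91 − 0.88) = 8.22% / 1.03 = 7.9806%
R_f (intercept) = 11.94% − 0.88 × 7.9806% = 4.9171%
E(R_Holloway) = R_f + β × MRP = 4.9171% + 1.12 × 7.9806% = 13.86%

13.86%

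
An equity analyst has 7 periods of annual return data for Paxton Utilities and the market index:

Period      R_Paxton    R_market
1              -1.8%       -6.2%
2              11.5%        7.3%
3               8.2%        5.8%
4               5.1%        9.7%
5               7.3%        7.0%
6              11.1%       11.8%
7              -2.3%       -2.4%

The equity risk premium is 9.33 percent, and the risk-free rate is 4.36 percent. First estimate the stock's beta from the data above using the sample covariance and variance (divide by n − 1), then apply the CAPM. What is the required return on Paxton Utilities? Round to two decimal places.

Mean R_i = (-1.8 + 11.5 + 8.2 + 5.1 + 7.3 + 11.1 − 2.3) / 7 = 5.5857%
Mean R_m = (-6.2 + 7.3 + 5.8 + 9.7 + 7.0 + 11.8 − 2.4) / 7 = 4.7143%
Σ(R_i − R̄_i)(R_m − R̄_m) = 195.4114  ⇒  Cov = 195.4114 / 6 = 32.5686
Σ(R_m − R̄_m)² = 257.8886  ⇒  Var(R_m) = 257.8886 / 6 = 42.9814
β = Cov / Var(R_m) = 32.5686 / 42.9814 = 0.7577
E(R) = R_f + β × MRP = 4.36% + 0.7577 × 9.33% = 11.43%

11.43%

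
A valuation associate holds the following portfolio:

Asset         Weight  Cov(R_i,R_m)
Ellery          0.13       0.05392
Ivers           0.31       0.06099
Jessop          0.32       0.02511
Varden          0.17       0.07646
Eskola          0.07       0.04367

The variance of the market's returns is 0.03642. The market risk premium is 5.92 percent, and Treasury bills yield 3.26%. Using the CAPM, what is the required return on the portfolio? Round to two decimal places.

β_Ellery = 0.05392 / 0.03642 = 1.4805
β_Ivers = 0.06099 / 0.03642 = 1.6746
β_Jessop = 0.02511 / 0.03642 = 0.6895
β_Varden = 0.07646 / 0.03642 = 2.0994
β_Eskola = 0.04367 / 0.03642 = 1.1991
β_P = Σ w_i β_i = 0.13×1.4805 + 0.31×1.6746 + 0.32×0.6895 + 0.17×2.0994 + 0.07×1.1991 = 1.3731
E(R_P) = R_f + β_P × MRP = 3.26% + 1.3731 × 5.92% = 11.39%

11.39%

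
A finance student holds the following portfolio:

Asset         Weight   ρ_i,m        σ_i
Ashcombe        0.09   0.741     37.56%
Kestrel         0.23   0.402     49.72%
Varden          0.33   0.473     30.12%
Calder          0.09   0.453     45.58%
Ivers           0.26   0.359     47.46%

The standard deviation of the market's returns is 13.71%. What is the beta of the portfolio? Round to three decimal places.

β_Ashcombe = 0.741 × 37.56% / 13.71% = 2.0300
β_Kestrel = 0.402 × 49.72% / 13.71% = 1.4579
β_Varden = 0.473 × 30.12% / 13.71% = 1.0392
β_Calder = 0.453 × 45.58% / 13.71% = 1.5060
β_Ivers = 0.359 × 47.46% / 13.71% = 1.2428
β_P = Σ w_i β_i = 0.09×2.0300 + 0.23×1.4579 + 0.33×1.0392 + 0.09×1.5060 + 0.26×1.2428 = 1.3196

1.320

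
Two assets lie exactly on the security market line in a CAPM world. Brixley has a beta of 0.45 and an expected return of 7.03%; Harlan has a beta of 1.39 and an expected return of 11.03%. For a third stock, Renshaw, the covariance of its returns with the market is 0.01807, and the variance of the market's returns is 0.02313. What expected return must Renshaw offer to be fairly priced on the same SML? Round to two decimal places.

8.44%

MRP = (11.03% − 7.03%) / (1.39 − 0.45) = 4.2553%
R_f = 7.03% − 0.45 × 4.2553% = 5.1151%
β_Renshaw = Cov / Var(R_m) = 0.01807 / 0.02313 = 0.7812
E(R_Renshaw) = R_f + β × MRP = 5.1151% + 0.7812 × 4.2553% = 8.44%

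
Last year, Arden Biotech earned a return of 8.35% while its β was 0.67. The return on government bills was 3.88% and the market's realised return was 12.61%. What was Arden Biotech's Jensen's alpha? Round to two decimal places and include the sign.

-1.38%

Market excess return = 12.61% − 3.88% = 8.73%
CAPM benchmark = R_f + β(R_m − R_f) = 3.88% + 0.67 × 8.73% = 9.7291%
α = actual − benchmark = 8.35% − 9.7291% = -1.38%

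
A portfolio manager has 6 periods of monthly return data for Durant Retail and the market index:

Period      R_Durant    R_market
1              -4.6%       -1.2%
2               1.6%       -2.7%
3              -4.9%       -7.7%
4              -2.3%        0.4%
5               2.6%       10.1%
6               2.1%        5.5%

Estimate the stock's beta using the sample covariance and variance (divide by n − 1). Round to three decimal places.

0.405

Mean R_i = (-4.6 + 1.6 − 4.9 − 2.3 + 2.6 + 2.1) / 6 = -0.9167%
Mean R_m = (-1.2 − 2.7 − 7.7 + 0.4 + 10.1 + 5.5) / 6 = 0.7333%
Σ(R_i − R̄_i)(R_m − R̄_m) = 79.8533  ⇒  Cov = 79.8533 / 5 = 15.9707
Σ(R_m − R̄_m)² = 197.2133  ⇒  Var(R_m) = 197.2133 / 5 = 39.4427
β = Cov / Var(R_m) = 15.9707 / 39.4427 = 0.4049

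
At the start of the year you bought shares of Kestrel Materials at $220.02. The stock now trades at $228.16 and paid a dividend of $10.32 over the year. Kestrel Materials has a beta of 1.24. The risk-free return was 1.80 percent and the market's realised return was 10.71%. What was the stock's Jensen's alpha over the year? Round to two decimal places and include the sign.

Realised HPR = (P1 + D1 − P0) / P0 = (228.16 + 10.32 − 220.02) / 220.02 = 18.46 / 220.02 = 8.3901%
MRP = 10.71% − 1.80% = 8.91%
CAPM required = R_f + β·MRP = 1.80% + 1.24 × 8.91% = 12.8484%
α = realised − required = 8.3901% − 12.8484% = -4.46%

-4.46%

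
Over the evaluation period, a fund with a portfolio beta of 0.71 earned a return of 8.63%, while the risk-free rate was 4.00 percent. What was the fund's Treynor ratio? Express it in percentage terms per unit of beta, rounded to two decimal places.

Treynor = (R_P − R_f) / β_P = (8.63% − 4.00%) / 0.7100 = 4.63% / 0.7100 = 6.52%

6.52%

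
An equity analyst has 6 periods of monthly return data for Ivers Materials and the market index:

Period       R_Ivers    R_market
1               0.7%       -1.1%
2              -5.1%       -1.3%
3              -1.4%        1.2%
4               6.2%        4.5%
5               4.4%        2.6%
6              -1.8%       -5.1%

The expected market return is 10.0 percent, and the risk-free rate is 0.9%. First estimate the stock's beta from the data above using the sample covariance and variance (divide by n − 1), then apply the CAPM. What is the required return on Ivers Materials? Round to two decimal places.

9.21%

Mean R_i = (0.7 − 5.1 − 1.4 + 6.2 + 4.4 − 1.8) / 6 = 0.5000%
Mean R_m = (-1.1 − 1.3 + 1.2 + 4.5 + 2.6 − 5.1) / 6 = 0.1333%
Σ(R_i − R̄_i)(R_m − R̄_m) = 52.3000  ⇒  Cov = 52.3000 / 5 = 10.4600
Σ(R_m − R̄_m)² = 57.2533  ⇒  Var(R_m) = 57.2533 / 5 = 11.4507
β = Cov / Var(R_m) = 10.4600 / 11.4507 = 0.9135
MRP = 10.0% − 0.9% = 9.10%
E(R) = R_f + β × MRP = 0.9% + 0.9135 × 9.1% = 9.21%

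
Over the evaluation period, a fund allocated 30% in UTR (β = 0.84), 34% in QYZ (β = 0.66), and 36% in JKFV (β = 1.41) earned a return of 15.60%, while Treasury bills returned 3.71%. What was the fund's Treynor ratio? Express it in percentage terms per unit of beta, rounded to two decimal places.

12.08%

β_P = 0.30×0.84 + 0.34×0.66 + 0.36×1.41 = 0.9840
Treynor = (R_P − R_f) / β_P = (15.60% − 3.71%) / 0.9840 = 11.89% / 0.9840 = 12.08%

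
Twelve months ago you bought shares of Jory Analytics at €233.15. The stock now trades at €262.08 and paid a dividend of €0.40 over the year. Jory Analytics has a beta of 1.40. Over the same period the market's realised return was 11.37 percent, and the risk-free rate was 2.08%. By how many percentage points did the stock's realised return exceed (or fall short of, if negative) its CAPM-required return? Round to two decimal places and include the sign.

Realised HPR = (P1 + D1 − P0) / P0 = (262.08 + 0.40 − 233.15) / 233.15 = 29.33 / 233.15 = 12.5799%
MRP = 11.37% − 2.08% = 9.29%
CAPM required = R_f + β·MRP = 2.08% + 1.40 × 9.29% = 15.0860%
α = realised − required = 12.5799% − 15.0860% = -2.51%

-2.51%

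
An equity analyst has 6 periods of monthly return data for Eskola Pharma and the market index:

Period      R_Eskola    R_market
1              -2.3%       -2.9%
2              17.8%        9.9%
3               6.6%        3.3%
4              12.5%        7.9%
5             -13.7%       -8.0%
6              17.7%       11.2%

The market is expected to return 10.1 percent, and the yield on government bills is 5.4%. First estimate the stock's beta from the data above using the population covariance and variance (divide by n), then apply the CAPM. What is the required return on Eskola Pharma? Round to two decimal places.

13.00%

Mean R_i = (-2.3 + 17.8 + 6.6 + 12.5 − 13.7 + 17.7) / 6 = 6.4333%
Mean R_m = (-2.9 + 9.9 + 3.3 + 7.9 − 8.0 + 11.2) / 6 = 3.5667%
Σ(R_i − R̄_i)(R_m − R̄_m) = 473.5867  ⇒  Cov = 473.5867 / 6 = 78.9311
Σ(R_m − R̄_m)² = 292.8333  ⇒  Var(R_m) = 292.8333 / 6 = 48.8056
β = Cov / Var(R_m) = 78.9311 / 48.8056 = 1.6173
MRP = 10.1% − 5.4% = 4.70%
E(R) = R_f + β × MRP = 5.4% + 1.6173 × 4.7% = 13.00%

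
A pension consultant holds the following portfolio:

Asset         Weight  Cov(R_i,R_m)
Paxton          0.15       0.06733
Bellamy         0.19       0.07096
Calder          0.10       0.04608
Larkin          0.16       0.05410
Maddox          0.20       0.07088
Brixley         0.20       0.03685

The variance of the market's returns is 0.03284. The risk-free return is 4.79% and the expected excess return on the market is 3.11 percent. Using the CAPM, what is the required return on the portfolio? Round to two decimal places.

10.32%

β_Paxton = 0.06733 / 0.03284 = 2.0502
β_Bellamy = 0.07096 / 0.03284 = 2.1608
β_Calder = 0.04608 / 0.03284 = 1.4032
β_Larkin = 0.05410 / 0.03284 = 1.6474
β_Maddox = 0.07088 / 0.03284 = 2.1583
β_Brixley = 0.03685 / 0.03284 = 1.1221
β_P = Σ w_i β_i = 0.15×2.0502 + 0.19×2.1608 + 0.10×1.4032 + 0.16×1.6474 + 0.20×2.1583 + 0.20×1.1221 = 1.7781
E(R_P) = R_f + β_P × MRP = 4.79% + 1.7781 × 3.11% = 10.32%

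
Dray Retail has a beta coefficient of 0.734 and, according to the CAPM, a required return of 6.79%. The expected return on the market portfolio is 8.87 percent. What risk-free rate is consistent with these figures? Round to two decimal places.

1.05%

E(R) = R_f + β(E(R_m) − R_f) = R_f(1 − β) + β·E(R_m)
6.79% = R_f × (1 − 0.734) + 0.734 × 8.87%
6.79% = R_f × 0.266 + 6.51058%
R_f = (6.79% − 6.51058%) / 0.266 = 1.05%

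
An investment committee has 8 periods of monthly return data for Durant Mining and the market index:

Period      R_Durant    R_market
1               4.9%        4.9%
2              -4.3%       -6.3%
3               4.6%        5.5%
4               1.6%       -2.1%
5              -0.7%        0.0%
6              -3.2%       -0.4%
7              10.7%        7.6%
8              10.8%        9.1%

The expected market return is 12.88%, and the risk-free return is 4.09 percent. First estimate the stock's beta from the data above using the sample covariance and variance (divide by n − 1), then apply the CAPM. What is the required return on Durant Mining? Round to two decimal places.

12.92%

Mean R_i = (4.9 − 4.3 + 4.6 + 1.6 − 0.7 − 3.2 + 10.7 + 10.8) / 8 = 3.0500%
Mean R_m = (4.9 − 6.3 + 5.5 − 2.1 + 0.0 − 0.4 + 7.6 + 9.1) / 8 = 2.2875%
Σ(R_i − R̄_i)(R_m − R̄_m) = 198.1050  ⇒  Cov = 198.1050 / 7 = 28.3007
Σ(R_m − R̄_m)² = 197.2288  ⇒  Var(R_m) = 197.2288 / 7 = 28.1755
β = Cov / Var(R_m) = 28.3007 / 28.1755 = 1.0044
MRP = 12.88% − 4.09% = 8.79%
E(R) = R_f + β × MRP = 4.09% + 1.0044 × 8.79% = 12.92%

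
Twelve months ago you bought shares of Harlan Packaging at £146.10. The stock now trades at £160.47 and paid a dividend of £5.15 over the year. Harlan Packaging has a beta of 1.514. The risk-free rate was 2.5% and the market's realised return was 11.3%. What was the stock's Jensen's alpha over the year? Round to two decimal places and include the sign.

Realised HPR = (P1 + D1 − P0) / P0 = (160.47 + 5.15 − 146.10) / 146.10 = 19.52 / 146.10 = 13.3607%
MRP = 11.3% − 2.5% = 8.80%
CAPM required = R_f + β·MRP = 2.5% + 1.514 × 8.8% = 15.8232%
α = realised − required = 13.3607% − 15.8232% = -2.46%

-2.46%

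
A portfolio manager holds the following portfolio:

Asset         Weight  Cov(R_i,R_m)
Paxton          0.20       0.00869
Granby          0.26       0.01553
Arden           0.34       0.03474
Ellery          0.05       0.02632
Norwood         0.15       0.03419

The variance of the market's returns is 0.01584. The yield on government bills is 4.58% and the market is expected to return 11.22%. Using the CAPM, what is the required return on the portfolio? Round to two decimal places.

14.65%

β_Paxton = 0.00869 / 0.01584 = 0.5486
β_Granby = 0.01553 / 0.01584 = 0.9804
β_Arden = 0.03474 / 0.01584 = 2.1932
β_Ellery = 0.02632 / 0.01584 = 1.6616
β_Norwood = 0.03419 / 0.01584 = 2.1585
β_P = Σ w_i β_i = 0.20×0.5486 + 0.26×0.9804 + 0.34×2.1932 + 0.05×1.6616 + 0.15×2.1585 = 1.5172
MRP = 11.22% − 4.58% = 6.64%
E(R_P) = R_f + β_P × MRP = 4.58% + 1.5172 × 6.64% = 14.65%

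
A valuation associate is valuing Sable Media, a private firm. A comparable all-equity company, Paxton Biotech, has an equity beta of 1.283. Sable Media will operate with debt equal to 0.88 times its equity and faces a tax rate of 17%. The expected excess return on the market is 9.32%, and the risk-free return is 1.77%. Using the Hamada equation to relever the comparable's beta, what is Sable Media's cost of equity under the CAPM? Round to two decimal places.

β_L = β_U × [1 + (1 − t)(D/E)] = 1.283 × [1 + (1 − 0.17) × 0.88]
    = 1.283 × [1 + 0.83 × 0.88] = 1.283 × 1.7304 = 2.2201
E(R) = R_f + β_L × MRP = 1.77% + 2.2201 × 9.32% = 22.46%

22.46%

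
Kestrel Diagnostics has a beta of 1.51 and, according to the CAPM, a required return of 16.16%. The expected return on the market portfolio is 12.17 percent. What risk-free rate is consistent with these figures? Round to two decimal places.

E(R) = R_f + β(E(R_m) − R_f) = R_f(1 − β) + β·E(R_m)
16.16% = R_f × (1 − 1.51) + 1.51 × 12.17%
16.16% = R_f × -0.51 + 18.3767%
R_f = (16.16% − 18.3767%) / -0.51 = 4.35%

4.35%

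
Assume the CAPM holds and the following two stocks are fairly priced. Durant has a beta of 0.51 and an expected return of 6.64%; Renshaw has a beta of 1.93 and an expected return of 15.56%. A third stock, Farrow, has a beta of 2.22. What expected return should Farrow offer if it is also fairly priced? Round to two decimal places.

17.38%

MRP (SML slope) = (15.56% − 6.64%) / (1.93 − 0.51) = 8.92% / 1.42 = 6.2817%
R_f (intercept) = 6.64% − 0.51 × 6.2817% = 3.4363%
E(R_Farrow) = R_f + β × MRP = 3.4363% + 2.22 × 6.2817% = 17.38%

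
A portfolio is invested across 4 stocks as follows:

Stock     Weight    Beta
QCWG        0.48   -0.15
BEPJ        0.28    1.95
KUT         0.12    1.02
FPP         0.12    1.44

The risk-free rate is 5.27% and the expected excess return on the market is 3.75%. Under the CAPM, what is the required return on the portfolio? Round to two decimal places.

8.15%

β_P = Σ w_i β_i = 0.48×-0.15 + 0.28×1.95 + 0.12×1.02 + 0.12×1.44 = 0.7692
E(R_P) = R_f + β_P × MRP = 5.27% + 0.7692 × 3.75% = 8.15%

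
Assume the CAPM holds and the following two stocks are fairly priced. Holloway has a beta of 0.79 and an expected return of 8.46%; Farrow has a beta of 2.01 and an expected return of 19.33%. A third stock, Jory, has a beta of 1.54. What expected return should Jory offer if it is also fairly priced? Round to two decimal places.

MRP (SML slope) = (19.33% − 8.46%) / (2.01 − 0.79) = 10.87% / 1.22 = 8.9098%
R_f (intercept) = 8.46% − 0.79 × 8.9098% = 1.4213%
E(R_Jory) = R_f + β × MRP = 1.4213% + 1.54 × 8.9098% = 15.14%

15.14%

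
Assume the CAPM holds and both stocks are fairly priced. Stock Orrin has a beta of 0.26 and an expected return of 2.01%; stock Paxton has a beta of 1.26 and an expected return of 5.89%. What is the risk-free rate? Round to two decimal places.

1.00%

Both satisfy E(R) = R_f + β·MRP, so the slope of the SML is
MRP = (5.89% − 2.01%) / (1.26 − 0.26) = 3.88% / 1.00 = 3.8800%
R_f = E(R_Orrin) − β_Orrin·MRP = 2.01% − 0.26 × 3.8800% = 1.0012%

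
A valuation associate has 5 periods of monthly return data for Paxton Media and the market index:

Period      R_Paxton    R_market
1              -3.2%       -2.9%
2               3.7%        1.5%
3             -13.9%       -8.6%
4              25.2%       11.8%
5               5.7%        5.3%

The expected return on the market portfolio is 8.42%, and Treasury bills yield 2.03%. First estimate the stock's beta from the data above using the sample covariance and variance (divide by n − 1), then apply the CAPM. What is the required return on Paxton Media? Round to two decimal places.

13.58%

Mean R_i = (-3.2 + 3.7 − 13.9 + 25.2 + 5.7) / 5 = 3.5000%
Mean R_m = (-2.9 + 1.5 − 8.6 + 11.8 + 5.3) / 5 = 1.4200%
Σ(R_i − R̄_i)(R_m − R̄_m) = 437.0900  ⇒  Cov = 437.0900 / 4 = 109.2725
Σ(R_m − R̄_m)² = 241.8680  ⇒  Var(R_m) = 241.8680 / 4 = 60.4670
β = Cov / Var(R_m) = 109.2725 / 60.4670 = 1.8071
MRP = 8.42% − 2.03% = 6.39%
E(R) = R_f + β × MRP = 2.03% + 1.8071 × 6.39% = 13.58%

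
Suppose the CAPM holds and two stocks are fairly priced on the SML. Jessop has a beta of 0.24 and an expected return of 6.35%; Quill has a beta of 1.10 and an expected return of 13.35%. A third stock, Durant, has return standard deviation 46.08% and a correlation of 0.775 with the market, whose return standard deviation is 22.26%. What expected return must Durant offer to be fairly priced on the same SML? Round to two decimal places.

MRP = (13.35% − 6.35%) / (1.10 − 0.24) = 8.1395%
R_f = 6.35% − 0.24 × 8.1395% = 4.3965%
β_Durant = ρ·σ_i/σ_m = 0.775 × 46.08 / 22.26 = 1.6043
E(R_Durant) = R_f + β × MRP = 4.3965% + 1.6043 × 8.1395% = 17.45%

17.45%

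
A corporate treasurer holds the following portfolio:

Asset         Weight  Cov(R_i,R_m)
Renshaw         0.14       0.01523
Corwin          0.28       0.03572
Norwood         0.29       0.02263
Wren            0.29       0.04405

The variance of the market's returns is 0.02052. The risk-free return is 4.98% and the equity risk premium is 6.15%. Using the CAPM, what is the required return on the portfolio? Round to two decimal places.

14.41%

β_Renshaw = 0.01523 / 0.02052 = 0.7422
β_Corwin = 0.03572 / 0.02052 = 1.7407
β_Norwood = 0.02263 / 0.02052 = 1.1028
β_Wren = 0.04405 / 0.02052 = 2.1467
β_P = Σ w_i β_i = 0.14×0.7422 + 0.28×1.7407 + 0.29×1.1028 + 0.29×2.1467 = 1.5337
E(R_P) = R_f + β_P × MRP = 4.98% + 1.5337 × 6.15% = 14.41%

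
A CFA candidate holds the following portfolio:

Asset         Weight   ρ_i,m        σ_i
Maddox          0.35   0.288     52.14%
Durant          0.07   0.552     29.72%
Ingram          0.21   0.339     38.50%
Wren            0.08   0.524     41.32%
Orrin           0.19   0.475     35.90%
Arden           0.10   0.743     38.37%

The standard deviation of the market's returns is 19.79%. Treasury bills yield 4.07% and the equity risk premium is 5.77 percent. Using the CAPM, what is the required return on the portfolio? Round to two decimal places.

β_Maddox = 0.288 × 52.14% / 19.79% = 0.7588
β_Durant = 0.552 × 29.72% / 19.79% = 0.8290
β_Ingram = 0.339 × 38.50% / 19.79% = 0.6595
β_Wren = 0.524 × 41.32% / 19.79% = 1.0941
β_Orrin = 0.475 × 35.90% / 19.79% = 0.8617
β_Arden = 0.743 × 38.37% / 19.79% = 1.4406
β_P = Σ w_i β_i = 0.35×0.7588 + 0.07×0.8290 + 0.21×0.6595 + 0.08×1.0941 + 0.19×0.8617 + 0.10×1.4406 = 0.8574
E(R_P) = R_f + β_P × MRP = 4.07% + 0.8574 × 5.77% = 9.02%

9.02%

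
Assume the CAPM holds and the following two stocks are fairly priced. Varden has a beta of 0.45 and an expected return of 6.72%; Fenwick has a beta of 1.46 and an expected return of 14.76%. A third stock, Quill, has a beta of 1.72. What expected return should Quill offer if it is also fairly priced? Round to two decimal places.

16.83%

MRP (SML slope) = (14.76% − 6.72%) / (1.46 − 0.45) = 8.04% / 1.01 = 7.9604%
R_f (intercept) = 6.72% − 0.45 × 7.9604% = 3.1378%
E(R_Quill) = R_f + β × MRP = 3.1378% + 1.72 × 7.9604% = 16.83%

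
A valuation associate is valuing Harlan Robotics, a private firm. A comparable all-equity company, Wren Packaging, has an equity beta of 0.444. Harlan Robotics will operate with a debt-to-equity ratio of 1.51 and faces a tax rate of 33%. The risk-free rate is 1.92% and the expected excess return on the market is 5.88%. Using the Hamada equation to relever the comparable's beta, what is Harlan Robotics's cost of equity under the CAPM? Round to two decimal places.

β_L = β_U × [1 + (1 − t)(D/E)] = 0.444 × [1 + (1 − 0.33) × 1.51]
    = 0.444 × [1 + 0.67 × 1.51] = 0.444 × 2.0117 = 0.8932
E(R) = R_f + β_L × MRP = 1.92% + 0.8932 × 5.88% = 7.17%

7.17%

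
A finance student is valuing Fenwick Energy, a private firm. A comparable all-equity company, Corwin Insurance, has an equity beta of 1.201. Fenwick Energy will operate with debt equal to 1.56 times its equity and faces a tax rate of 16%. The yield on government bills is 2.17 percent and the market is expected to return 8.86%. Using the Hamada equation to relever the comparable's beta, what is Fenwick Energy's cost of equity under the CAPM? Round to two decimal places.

β_L = β_U × [1 + (1 − t)(D/E)] = 1.201 × [1 + (1 − 0.16) × 1.56]
    = 1.201 × [1 + 0.84 × 1.56] = 1.201 × 2.3104 = 2.7748
MRP = 8.86% − 2.17% = 6.69%
E(R) = R_f + β_L × MRP = 2.17% + 2.7748 × 6.69% = 20.73%

20.73%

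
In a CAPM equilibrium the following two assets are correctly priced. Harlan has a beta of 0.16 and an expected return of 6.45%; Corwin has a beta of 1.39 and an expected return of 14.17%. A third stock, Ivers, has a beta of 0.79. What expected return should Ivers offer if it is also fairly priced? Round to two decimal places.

MRP (SML slope) = (14.17% − 6.45%) / (1.39 − 0.16) = 7.72% / 1.23 = 6.2764%
R_f (intercept) = 6.45% − 0.16 × 6.2764% = 5.4458%
E(R_Ivers) = R_f + β × MRP = 5.4458% + 0.79 × 6.2764% = 10.40%

10.40%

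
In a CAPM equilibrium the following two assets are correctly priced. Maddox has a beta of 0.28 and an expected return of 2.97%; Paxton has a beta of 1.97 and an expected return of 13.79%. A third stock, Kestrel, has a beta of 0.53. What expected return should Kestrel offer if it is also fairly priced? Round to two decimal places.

4.57%

MRP (SML slope) = (13.79% − 2.97%) / (1.97 − 0.28) = 10.82% / 1.69 = 6.4024%
R_f (intercept) = 2.97% − 0.28 × 6.4024% = 1.1773%
E(R_Kestrel) = R_f + β × MRP = 1.1773% + 0.53 × 6.4024% = 4.57%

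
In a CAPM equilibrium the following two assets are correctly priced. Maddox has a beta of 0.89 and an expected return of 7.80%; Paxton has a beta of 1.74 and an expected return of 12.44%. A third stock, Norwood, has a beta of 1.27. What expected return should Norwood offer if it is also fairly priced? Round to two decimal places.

9.87%

MRP (SML slope) = (12.44% − 7.80%) / (1.74 − 0.89) = 4.64% / 0.85 = 5.4588%
R_f (intercept) = 7.80% − 0.89 × 5.4588% = 2.9417%
E(R_Norwood) = R_f + β × MRP = 2.9417% + 1.27 × 5.4588% = 9.87%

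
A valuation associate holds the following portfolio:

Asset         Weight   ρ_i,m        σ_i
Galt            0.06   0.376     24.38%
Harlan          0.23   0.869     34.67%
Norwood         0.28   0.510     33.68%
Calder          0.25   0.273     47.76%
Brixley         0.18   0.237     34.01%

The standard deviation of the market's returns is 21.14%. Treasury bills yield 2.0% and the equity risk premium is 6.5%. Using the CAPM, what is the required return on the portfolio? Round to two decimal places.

7.23%

β_Galt = 0.376 × 24.38% / 21.14% = 0.4336
β_Harlan = 0.869 × 34.67% / 21.14% = 1.4252
β_Norwood = 0.510 × 33.68% / 21.14% = 0.8125
β_Calder = 0.273 × 47.76% / 21.14% = 0.6168
β_Brixley = 0.237 × 34.01% / 21.14% = 0.3813
β_P = Σ w_i β_i = 0.06×0.4336 + 0.23×1.4252 + 0.28×0.8125 + 0.25×0.6168 + 0.18×0.3813 = 0.8041
E(R_P) = R_f + β_P × MRP = 2.0% + 0.8041 × 6.5% = 7.23%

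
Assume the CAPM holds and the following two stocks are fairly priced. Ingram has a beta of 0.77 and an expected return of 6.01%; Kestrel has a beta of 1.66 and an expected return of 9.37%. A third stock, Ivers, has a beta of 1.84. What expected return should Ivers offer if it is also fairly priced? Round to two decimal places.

10.05%

MRP (SML slope) = (9.37% − 6.01%) / (1.66 − 0.77) = 3.36% / 0.89 = 3.7753%
R_f (intercept) = 6.01% − 0.77 × 3.7753% = 3.1030%
E(R_Ivers) = R_f + β × MRP = 3.1030% + 1.84 × 3.7753% = 10.05%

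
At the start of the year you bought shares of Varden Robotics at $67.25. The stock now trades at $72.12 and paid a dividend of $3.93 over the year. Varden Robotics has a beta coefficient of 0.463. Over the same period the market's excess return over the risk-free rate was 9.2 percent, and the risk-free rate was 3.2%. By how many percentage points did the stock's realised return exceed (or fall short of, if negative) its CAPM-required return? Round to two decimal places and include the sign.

+5.63%

Realised HPR = (P1 + D1 − P0) / P0 = (72.12 + 3.93 − 67.25) / 67.25 = 8.80 / 67.25 = 13.0855%
CAPM required = R_f + β·MRP = 3.2% + 0.463 × 9.2% = 7.4596%
α = realised − required = 13.0855% − 7.4596% = +5.63%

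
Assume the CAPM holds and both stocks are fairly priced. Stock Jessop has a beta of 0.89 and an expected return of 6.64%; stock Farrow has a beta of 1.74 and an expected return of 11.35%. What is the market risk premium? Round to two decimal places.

5.54%

Both satisfy E(R) = R_f + β·MRP, so the slope of the SML is
MRP = (11.35% − 6.64%) / (1.74 − 0.89) = 4.71% / 0.85 = 5.5412%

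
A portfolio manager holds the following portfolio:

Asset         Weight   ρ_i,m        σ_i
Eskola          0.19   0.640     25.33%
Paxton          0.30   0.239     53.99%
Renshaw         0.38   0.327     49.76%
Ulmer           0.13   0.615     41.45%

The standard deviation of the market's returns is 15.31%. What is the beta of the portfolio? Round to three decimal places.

1.074

β_Eskola = 0.640 × 25.33% / 15.31% = 1.0589
β_Paxton = 0.239 × 53.99% / 15.31% = 0.8428
β_Renshaw = 0.327 × 49.76% / 15.31% = 1.0628
β_Ulmer = 0.615 × 41.45% / 15.31% = 1.6650
β_P = Σ w_i β_i = 0.19×1.0589 + 0.30×0.8428 + 0.38×1.0628 + 0.13×1.6650 = 1.0743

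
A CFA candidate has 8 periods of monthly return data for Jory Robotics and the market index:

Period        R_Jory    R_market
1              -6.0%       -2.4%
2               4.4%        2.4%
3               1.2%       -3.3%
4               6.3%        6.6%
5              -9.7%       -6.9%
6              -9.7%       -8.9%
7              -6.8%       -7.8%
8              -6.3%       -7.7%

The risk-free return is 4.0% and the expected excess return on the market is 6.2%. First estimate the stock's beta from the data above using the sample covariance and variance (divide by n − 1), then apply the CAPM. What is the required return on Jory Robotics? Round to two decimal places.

Mean R_i = (-6.0 + 4.4 + 1.2 + 6.3 − 9.7 − 9.7 − 6.8 − 6.3) / 8 = -3.3250%
Mean R_m = (-2.4 + 2.4 − 3.3 + 6.6 − 6.9 − 8.9 − 7.8 − 7.7) / 8 = -3.5000%
Σ(R_i − R̄_i)(R_m − R̄_m) = 224.2900  ⇒  Cov = 224.2900 / 7 = 32.0414
Σ(R_m − R̄_m)² = 214.9200  ⇒  Var(R_m) = 214.9200 / 7 = 30.7029
β = Cov / Var(R_m) = 32.0414 / 30.7029 = 1.0436
E(R) = R_f + β × MRP = 4.0% + 1.0436 × 6.2% = 10.47%

10.47%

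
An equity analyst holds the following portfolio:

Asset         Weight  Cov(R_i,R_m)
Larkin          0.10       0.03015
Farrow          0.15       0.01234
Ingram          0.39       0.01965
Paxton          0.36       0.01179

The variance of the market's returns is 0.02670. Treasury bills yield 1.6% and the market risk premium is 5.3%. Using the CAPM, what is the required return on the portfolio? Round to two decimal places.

β_Larkin = 0.03015 / 0.02670 = 1.1292
β_Farrow = 0.01234 / 0.02670 = 0.4622
β_Ingram = 0.01965 / 0.02670 = 0.7360
β_Paxton = 0.01179 / 0.02670 = 0.4416
β_P = Σ w_i β_i = 0.10×1.1292 + 0.15×0.4622 + 0.39×0.7360 + 0.36×0.4416 = 0.6283
E(R_P) = R_f + β_P × MRP = 1.6% + 0.6283 × 5.3% = 4.93%

4.93%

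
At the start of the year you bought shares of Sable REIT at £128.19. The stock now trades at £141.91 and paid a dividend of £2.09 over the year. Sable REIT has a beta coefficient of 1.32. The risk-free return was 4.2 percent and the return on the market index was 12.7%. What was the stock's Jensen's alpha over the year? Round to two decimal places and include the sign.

Realised HPR = (P1 + D1 − P0) / P0 = (141.91 + 2.09 − 128.19) / 128.19 = 15.81 / 128.19 = 12.3333%
MRP = 12.7% − 4.2% = 8.50%
CAPM required = R_f + β·MRP = 4.2% + 1.32 × 8.5% = 15.4200%
α = realised − required = 12.3333% − 15.4200% = -3.09%

-3.09%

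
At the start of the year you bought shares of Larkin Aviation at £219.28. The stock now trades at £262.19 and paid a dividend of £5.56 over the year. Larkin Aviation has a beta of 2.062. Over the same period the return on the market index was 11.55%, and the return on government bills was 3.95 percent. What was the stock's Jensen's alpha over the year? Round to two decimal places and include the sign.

+2.48%

Realised HPR = (P1 + D1 − P0) / P0 = (262.19 + 5.56 − 219.28) / 219.28 = 48.47 / 219.28 = 22.1042%
MRP = 11.55% − 3.95% = 7.60%
CAPM required = R_f + β·MRP = 3.95% + 2.062 × 7.60% = 19.62120%
α = realised − required = 22.1042% − 19.62120% = +2.48%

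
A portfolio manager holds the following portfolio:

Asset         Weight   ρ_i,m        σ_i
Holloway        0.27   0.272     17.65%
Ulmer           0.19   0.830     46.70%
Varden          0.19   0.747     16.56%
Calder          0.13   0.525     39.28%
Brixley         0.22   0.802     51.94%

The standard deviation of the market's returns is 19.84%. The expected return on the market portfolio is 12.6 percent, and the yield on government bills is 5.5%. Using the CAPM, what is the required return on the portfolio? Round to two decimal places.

β_Holloway = 0.272 × 17.65% / 19.84% = 0.2420
β_Ulmer = 0.830 × 46.70% / 19.84% = 1.9537
β_Varden = 0.747 × 16.56% / 19.84% = 0.6235
β_Calder = 0.525 × 39.28% / 19.84% = 1.0394
β_Brixley = 0.802 × 51.94% / 19.84% = 2.0996
β_P = Σ w_i β_i = 0.27×0.2420 + 0.19×1.9537 + 0.19×0.6235 + 0.13×1.0394 + 0.22×2.0996 = 1.1520
MRP = 12.6% − 5.5% = 7.10%
E(R_P) = R_f + β_P × MRP = 5.5% + 1.1520 × 7.1% = 13.68%

13.68%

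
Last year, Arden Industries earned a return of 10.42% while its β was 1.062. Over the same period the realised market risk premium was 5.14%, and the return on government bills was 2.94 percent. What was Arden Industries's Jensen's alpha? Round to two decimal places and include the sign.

CAPM benchmark = R_f + β(R_m − R_f) = 2.94% + 1.062 × 5.14% = 8.39868%
α = actual − benchmark = 10.42% − 8.39868% = +2.02%

+2.02%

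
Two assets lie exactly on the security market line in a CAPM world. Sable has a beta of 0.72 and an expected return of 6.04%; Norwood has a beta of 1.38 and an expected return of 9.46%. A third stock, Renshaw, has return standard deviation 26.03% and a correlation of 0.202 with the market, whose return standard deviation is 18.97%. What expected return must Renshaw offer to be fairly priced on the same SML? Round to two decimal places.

3.75%

MRP = (9.46% − 6.04%) / (1.38 − 0.72) = 5.1818%
R_f = 6.04% − 0.72 × 5.1818% = 2.3091%
β_Renshaw = ρ·σ_i/σ_m = 0.202 × 26.03 / 18.97 = 0.2772
E(R_Renshaw) = R_f + β × MRP = 2.3091% + 0.2772 × 5.1818% = 3.75%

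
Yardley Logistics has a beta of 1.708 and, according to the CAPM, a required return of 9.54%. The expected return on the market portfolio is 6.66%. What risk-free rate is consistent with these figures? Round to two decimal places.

E(R) = R_f + β(E(R_m) − R_f) = R_f(1 − β) + β·E(R_m)
9.54% = R_f × (1 − 1.708) + 1.708 × 6.66%
9.54% = R_f × -0.708 + 11.37528%
R_f = (9.54% − 11.37528%) / -0.708 = 2.59%

2.59%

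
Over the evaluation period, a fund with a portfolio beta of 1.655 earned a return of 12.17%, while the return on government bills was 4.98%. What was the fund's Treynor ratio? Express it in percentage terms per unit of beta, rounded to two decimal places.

Treynor = (R_P − R_f) / β_P = (12.17% − 4.98%) / 1.6550 = 7.19% / 1.6550 = 4.34%

4.34%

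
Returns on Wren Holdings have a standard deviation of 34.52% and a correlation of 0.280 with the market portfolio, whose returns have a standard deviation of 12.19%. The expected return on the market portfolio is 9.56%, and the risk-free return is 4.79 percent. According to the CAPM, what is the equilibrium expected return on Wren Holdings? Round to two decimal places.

8.57%

β = ρ × σ_i / σ_m = 0.280 × 34.52% / 12.19% = 0.7929
MRP = 9.56% − 4.79% = 4.77%
E(R) = 4.79% + 0.7929 × 4.77% = 8.57%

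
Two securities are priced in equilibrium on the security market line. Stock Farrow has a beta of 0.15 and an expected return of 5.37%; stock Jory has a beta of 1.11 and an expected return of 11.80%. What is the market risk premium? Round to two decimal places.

6.70%

Both satisfy E(R) = R_f + β·MRP, so the slope of the SML is
MRP = (11.80% − 5.37%) / (1.11 − 0.15) = 6.43% / 0.96 = 6.6979%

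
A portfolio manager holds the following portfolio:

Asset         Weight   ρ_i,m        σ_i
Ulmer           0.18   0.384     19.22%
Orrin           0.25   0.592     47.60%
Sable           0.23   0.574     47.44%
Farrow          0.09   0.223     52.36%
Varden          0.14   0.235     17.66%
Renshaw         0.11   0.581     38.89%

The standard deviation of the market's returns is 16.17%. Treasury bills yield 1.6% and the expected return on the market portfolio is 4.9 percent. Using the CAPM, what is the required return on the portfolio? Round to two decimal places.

β_Ulmer = 0.384 × 19.22% / 16.17% = 0.4564
β_Orrin = 0.592 × 47.60% / 16.17% = 1.7427
β_Sable = 0.574 × 47.44% / 16.17% = 1.6840
β_Farrow = 0.223 × 52.36% / 16.17% = 0.7221
β_Varden = 0.235 × 17.66% / 16.17% = 0.2567
β_Renshaw = 0.581 × 38.89% / 16.17% = 1.3973
β_P = Σ w_i β_i = 0.18×0.4564 + 0.25×1.7427 + 0.23×1.6840 + 0.09×0.7221 + 0.14×0.2567 + 0.11×1.3973 = 1.1598
MRP = 4.9% − 1.6% = 3.30%
E(R_P) = R_f + β_P × MRP = 1.6% + 1.1598 × 3.3% = 5.43%

5.43%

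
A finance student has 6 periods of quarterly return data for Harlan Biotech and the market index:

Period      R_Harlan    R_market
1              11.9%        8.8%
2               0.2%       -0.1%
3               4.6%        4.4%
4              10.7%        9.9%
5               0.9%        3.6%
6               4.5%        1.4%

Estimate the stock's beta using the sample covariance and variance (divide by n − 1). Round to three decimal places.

Mean R_i = (11.9 + 0.2 + 4.6 + 10.7 + 0.9 + 4.5) / 6 = 5.4667%
Mean R_m = (8.8 − 0.1 + 4.4 + 9.9 + 3.6 + 1.4) / 6 = 4.6667%
Σ(R_i − R̄_i)(R_m − R̄_m) = 87.3433  ⇒  Cov = 87.3433 / 5 = 17.4687
Σ(R_m − R̄_m)² = 79.0733  ⇒  Var(R_m) = 79.0733 / 5 = 15.8147
β = Cov / Var(R_m) = 17.4687 / 15.8147 = 1.1046

1.105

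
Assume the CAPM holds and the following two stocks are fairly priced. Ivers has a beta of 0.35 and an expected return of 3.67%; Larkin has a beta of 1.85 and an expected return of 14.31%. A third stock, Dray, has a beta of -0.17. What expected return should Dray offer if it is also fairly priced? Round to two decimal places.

MRP (SML slope) = (14.31% − 3.67%) / (1.85 − 0.35) = 10.64% / 1.50 = 7.0933%
R_f (intercept) = 3.67% − 0.35 × 7.0933% = 1.1873%
E(R_Dray) = R_f + β × MRP = 1.1873% + -0.17 × 7.0933% = -0.02%

-0.02%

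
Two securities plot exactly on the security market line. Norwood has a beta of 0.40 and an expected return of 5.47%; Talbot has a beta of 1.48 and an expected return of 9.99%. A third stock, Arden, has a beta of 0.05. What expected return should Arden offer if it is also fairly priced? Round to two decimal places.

4.01%

MRP (SML slope) = (9.99% − 5.47%) / (1.48 − 0.40) = 4.52% / 1.08 = 4.1852%
R_f (intercept) = 5.47% − 0.40 × 4.1852% = 3.7959%
E(R_Arden) = R_f + β × MRP = 3.7959% + 0.05 × 4.1852% = 4.01%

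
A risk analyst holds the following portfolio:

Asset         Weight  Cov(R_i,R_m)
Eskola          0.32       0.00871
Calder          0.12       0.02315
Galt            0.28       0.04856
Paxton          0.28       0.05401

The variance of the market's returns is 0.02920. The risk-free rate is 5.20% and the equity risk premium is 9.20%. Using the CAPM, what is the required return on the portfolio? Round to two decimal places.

β_Eskola = 0.00871 / 0.02920 = 0.2983
β_Calder = 0.02315 / 0.02920 = 0.7928
β_Galt = 0.04856 / 0.02920 = 1.6630
β_Paxton = 0.05401 / 0.02920 = 1.8497
β_P = Σ w_i β_i = 0.32×0.2983 + 0.12×0.7928 + 0.28×1.6630 + 0.28×1.8497 = 1.1741
E(R_P) = R_f + β_P × MRP = 5.20% + 1.1741 × 9.20% = 16.00%

16.00%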